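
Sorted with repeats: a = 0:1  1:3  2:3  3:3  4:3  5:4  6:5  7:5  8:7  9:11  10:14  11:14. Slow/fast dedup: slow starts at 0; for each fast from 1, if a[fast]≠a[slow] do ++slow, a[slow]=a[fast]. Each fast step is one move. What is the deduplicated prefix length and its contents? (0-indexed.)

(s=0,f=1) a[fast]=3≠a[slow]=1 write a[1]=3 → slow++,fast++
(s=1,f=2) a[fast]=3=a[slow] dup → fast++
(s=1,f=3) a[fast]=3=a[slow] dup → fast++
(s=1,f=4) a[fast]=3=a[slow] dup → fast++
(s=1,f=5) a[fast]=4≠a[slow]=3 write a[2]=4 → slow++,fast++
(s=2,f=6) a[fast]=5≠a[slow]=4 write a[3]=5 → slow++,fast++
(s=3,f=7) a[fast]=5=a[slow] dup → fast++
(s=3,f=8) a[fast]=7≠a[slow]=5 write a[4]=7 → slow++,fast++
(s=4,f=9) a[fast]=11≠a[slow]=7 write a[5]=11 → slow++,fast++
(s=5,f=10) a[fast]=14≠a[slow]=11 write a[6]=14 → slow++,fast++
(s=6,f=11) a[fast]=14=a[slow] dup → fast++

length 7; prefix = [1, 3, 4, 5, 7, 11, 14]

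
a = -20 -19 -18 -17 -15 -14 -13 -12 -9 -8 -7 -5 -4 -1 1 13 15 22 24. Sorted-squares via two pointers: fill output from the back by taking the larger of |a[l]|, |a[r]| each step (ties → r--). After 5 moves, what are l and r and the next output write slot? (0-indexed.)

l=3, r=16, next write slot=13

[0,18] |-20|<=|24| out[18]=576 → r--
[0,17] |-20|<=|22| out[17]=484 → r--
[0,16] |-20|>|15| out[16]=400 → l++
[1,16] |-19|>|15| out[15]=361 → l++
[2,16] |-18|>|15| out[14]=324 → l++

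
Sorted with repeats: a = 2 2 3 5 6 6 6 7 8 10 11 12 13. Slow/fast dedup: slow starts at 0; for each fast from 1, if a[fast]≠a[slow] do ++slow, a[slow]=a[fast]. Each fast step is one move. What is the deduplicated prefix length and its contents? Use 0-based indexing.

length 10; prefix = [2, 3, 5, 6, 7, 8, 10, 11, 12, 13]

slow=0 fast=1: a[fast]=2=a[slow] dup, fast++
slow=0 fast=2: a[fast]=3≠a[slow]=2 write a[1]=3, slow++,fast++
slow=1 fast=3: a[fast]=5≠a[slow]=3 write a[2]=5, slow++,fast++
slow=2 fast=4: a[fast]=6≠a[slow]=5 write a[3]=6, slow++,fast++
slow=3 fast=5: a[fast]=6=a[slow] dup, fast++
slow=3 fast=6: a[fast]=6=a[slow] dup, fast++
slow=3 fast=7: a[fast]=7≠a[slow]=6 write a[4]=7, slow++,fast++
slow=4 fast=8: a[fast]=8≠a[slow]=7 write a[5]=8, slow++,fast++
slow=5 fast=9: a[fast]=10≠a[slow]=8 write a[6]=10, slow++,fast++
slow=6 fast=10: a[fast]=11≠a[slow]=10 write a[7]=11, slow++,fast++
slow=7 fast=11: a[fast]=12≠a[slow]=11 write a[8]=12, slow++,fast++
slow=8 fast=12: a[fast]=13≠a[slow]=12 write a[9]=13, slow++,fast++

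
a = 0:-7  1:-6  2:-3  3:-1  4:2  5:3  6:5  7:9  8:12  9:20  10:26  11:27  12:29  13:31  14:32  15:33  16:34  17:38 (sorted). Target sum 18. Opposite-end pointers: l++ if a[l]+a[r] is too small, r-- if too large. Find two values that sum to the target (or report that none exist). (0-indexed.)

[0,17] -7+38=31 >18 → r--
[0,16] -7+34=27 >18 → r--
[0,15] -7+33=26 >18 → r--
[0,14] -7+32=25 >18 → r--
[0,13] -7+31=24 >18 → r--
[0,12] -7+29=22 >18 → r--
[0,11] -7+27=20 >18 → r--
[0,10] -7+26=19 >18 → r--
[0,9] -7+20=13 <18 → l++
[1,9] -6+20=14 <18 → l++
[2,9] -3+20=17 <18 → l++
[3,9] -1+20=19 >18 → r--
[3,8] -1+12=11 <18 → l++
[4,8] 2+12=14 <18 → l++
[5,8] 3+12=15 <18 → l++
[6,8] 5+12=17 <18 → l++
[7,8] 9+12=21 >18 → r--

no pair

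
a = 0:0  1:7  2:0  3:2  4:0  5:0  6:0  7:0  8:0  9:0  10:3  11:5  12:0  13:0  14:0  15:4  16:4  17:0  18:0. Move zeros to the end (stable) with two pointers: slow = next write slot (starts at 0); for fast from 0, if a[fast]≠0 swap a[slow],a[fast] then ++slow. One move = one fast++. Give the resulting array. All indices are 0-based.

[7, 2, 3, 5, 4, 4, 0, 0, 0, 0, 0, 0, 0, 0, 0, 0, 0, 0, 0]

(s=0,f=0) a[fast]=0 → fast++
(s=0,f=1) a[fast]=7≠0 swap→a[0]=7 → slow++,fast++
(s=1,f=2) a[fast]=0 → fast++
(s=1,f=3) a[fast]=2≠0 swap→a[1]=2 → slow++,fast++
(s=2,f=4) a[fast]=0 → fast++
(s=2,f=5) a[fast]=0 → fast++
(s=2,f=6) a[fast]=0 → fast++
(s=2,f=7) a[fast]=0 → fast++
(s=2,f=8) a[fast]=0 → fast++
(s=2,f=9) a[fast]=0 → fast++
(s=2,f=10) a[fast]=3≠0 swap→a[2]=3 → slow++,fast++
(s=3,f=11) a[fast]=5≠0 swap→a[3]=5 → slow++,fast++
(s=4,f=12) a[fast]=0 → fast++
(s=4,f=13) a[fast]=0 → fast++
(s=4,f=14) a[fast]=0 → fast++
(s=4,f=15) a[fast]=4≠0 swap→a[4]=4 → slow++,fast++
(s=5,f=16) a[fast]=4≠0 swap→a[5]=4 → slow++,fast++
(s=6,f=17) a[fast]=0 → fast++
(s=6,f=18) a[fast]=0 → fast++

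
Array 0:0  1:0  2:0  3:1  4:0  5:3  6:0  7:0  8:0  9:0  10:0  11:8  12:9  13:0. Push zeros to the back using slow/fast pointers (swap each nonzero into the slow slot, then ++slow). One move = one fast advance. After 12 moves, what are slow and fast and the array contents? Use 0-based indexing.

slow=0 fast=0: a[fast]=0, fast++
slow=0 fast=1: a[fast]=0, fast++
slow=0 fast=2: a[fast]=0, fast++
slow=0 fast=3: a[fast]=1≠0 swap→a[0]=1, slow++,fast++
slow=1 fast=4: a[fast]=0, fast++
slow=1 fast=5: a[fast]=3≠0 swap→a[1]=3, slow++,fast++
slow=2 fast=6: a[fast]=0, fast++
slow=2 fast=7: a[fast]=0, fast++
slow=2 fast=8: a[fast]=0, fast++
slow=2 fast=9: a[fast]=0, fast++
slow=2 fast=10: a[fast]=0, fast++
slow=2 fast=11: a[fast]=8≠0 swap→a[2]=8, slow++,fast++

slow=3, fast=12, a=[1, 3, 8, 0, 0, 0, 0, 0, 0, 0, 0, 0, 9, 0]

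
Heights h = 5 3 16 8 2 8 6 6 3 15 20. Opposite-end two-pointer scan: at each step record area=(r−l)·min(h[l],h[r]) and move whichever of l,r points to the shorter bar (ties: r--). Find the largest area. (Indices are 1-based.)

l=1 r=11: min(5,20)*10=50 best=50 *, l++
l=2 r=11: min(3,20)*9=27 best=50, l++
l=3 r=11: min(16,20)*8=128 best=128 *, l++
l=4 r=11: min(8,20)*7=56 best=128, l++
l=5 r=11: min(2,20)*6=12 best=128, l++
l=6 r=11: min(8,20)*5=40 best=128, l++
l=7 r=11: min(6,20)*4=24 best=128, l++
l=8 r=11: min(6,20)*3=18 best=128, l++
l=9 r=11: min(3,20)*2=6 best=128, l++
l=10 r=11: min(15,20)*1=15 best=128, l++

max area = 128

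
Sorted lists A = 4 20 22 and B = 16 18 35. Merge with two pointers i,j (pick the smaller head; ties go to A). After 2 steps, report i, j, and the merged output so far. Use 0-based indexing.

i=1, j=1, merged so far=[4, 16]

[i=0,j=0] A[i]=4<=B[j]=16 take 4 → i++
[i=1,j=0] A[i]=20>B[j]=16 take 16 → j++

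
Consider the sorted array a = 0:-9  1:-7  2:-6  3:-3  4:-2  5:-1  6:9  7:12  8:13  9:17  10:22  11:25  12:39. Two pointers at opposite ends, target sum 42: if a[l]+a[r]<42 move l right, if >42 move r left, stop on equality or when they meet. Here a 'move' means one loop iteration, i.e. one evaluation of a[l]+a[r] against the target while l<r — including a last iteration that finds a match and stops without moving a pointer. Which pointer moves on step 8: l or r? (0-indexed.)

l

[0,12] -9+39=30 <42 → l++
[1,12] -7+39=32 <42 → l++
[2,12] -6+39=33 <42 → l++
[3,12] -3+39=36 <42 → l++
[4,12] -2+39=37 <42 → l++
[5,12] -1+39=38 <42 → l++
[6,12] 9+39=48 >42 → r--
[6,11] 9+25=34 <42 → l++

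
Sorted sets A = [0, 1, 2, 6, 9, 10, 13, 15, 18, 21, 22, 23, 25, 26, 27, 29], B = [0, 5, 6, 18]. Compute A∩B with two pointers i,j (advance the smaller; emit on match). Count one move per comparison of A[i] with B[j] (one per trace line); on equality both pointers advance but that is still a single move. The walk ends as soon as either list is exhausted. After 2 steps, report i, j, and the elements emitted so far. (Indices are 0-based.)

[i=0,j=0] 0==0 emit → i++,j++
[i=1,j=1] 1<5 → i++

i=2, j=1, emitted=[0]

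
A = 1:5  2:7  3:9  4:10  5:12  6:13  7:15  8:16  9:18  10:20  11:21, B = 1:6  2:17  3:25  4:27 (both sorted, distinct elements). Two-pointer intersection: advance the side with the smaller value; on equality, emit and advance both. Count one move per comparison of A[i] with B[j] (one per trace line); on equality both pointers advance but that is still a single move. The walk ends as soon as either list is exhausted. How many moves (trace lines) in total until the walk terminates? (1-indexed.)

13 moves

[i=1,j=1] 5<6 → i++
[i=2,j=1] 7>6 → j++
[i=2,j=2] 7<17 → i++
[i=3,j=2] 9<17 → i++
[i=4,j=2] 10<17 → i++
[i=5,j=2] 12<17 → i++
[i=6,j=2] 13<17 → i++
[i=7,j=2] 15<17 → i++
[i=8,j=2] 16<17 → i++
[i=9,j=2] 18>17 → j++
[i=9,j=3] 18<25 → i++
[i=10,j=3] 20<25 → i++
[i=11,j=3] 21<25 → i++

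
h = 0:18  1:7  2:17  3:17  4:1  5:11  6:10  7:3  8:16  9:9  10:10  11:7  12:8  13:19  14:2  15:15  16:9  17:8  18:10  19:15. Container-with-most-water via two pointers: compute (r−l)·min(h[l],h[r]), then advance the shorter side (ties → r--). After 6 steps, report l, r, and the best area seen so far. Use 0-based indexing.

l=0, r=13, best area=285

l=0 r=19: min(18,15)*19=285 best=285 *, r--
l=0 r=18: min(18,10)*18=180 best=285, r--
l=0 r=17: min(18,8)*17=136 best=285, r--
l=0 r=16: min(18,9)*16=144 best=285, r--
l=0 r=15: min(18,15)*15=225 best=285, r--
l=0 r=14: min(18,2)*14=28 best=285, r--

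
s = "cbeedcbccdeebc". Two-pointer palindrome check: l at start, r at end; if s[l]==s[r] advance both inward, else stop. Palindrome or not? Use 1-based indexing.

l=1 r=14: 'c'=='c', l++,r--
l=2 r=13: 'b'=='b', l++,r--
l=3 r=12: 'e'=='e', l++,r--
l=4 r=11: 'e'=='e', l++,r--
l=5 r=10: 'd'=='d', l++,r--
l=6 r=9: 'c'=='c', l++,r--
l=7 r=8: 'b'!='c', stop

not a palindrome (mismatch at 7,8)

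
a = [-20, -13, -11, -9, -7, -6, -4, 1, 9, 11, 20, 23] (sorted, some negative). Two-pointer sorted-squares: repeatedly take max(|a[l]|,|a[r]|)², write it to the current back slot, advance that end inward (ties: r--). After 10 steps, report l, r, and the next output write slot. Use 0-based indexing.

[0,11] |-20|<=|23| out[11]=529 → r--
[0,10] |-20|<=|20| out[10]=400 → r--
[0,9] |-20|>|11| out[9]=400 → l++
[1,9] |-13|>|11| out[8]=169 → l++
[2,9] |-11|<=|11| out[7]=121 → r--
[2,8] |-11|>|9| out[6]=121 → l++
[3,8] |-9|<=|9| out[5]=81 → r--
[3,7] |-9|>|1| out[4]=81 → l++
[4,7] |-7|>|1| out[3]=49 → l++
[5,7] |-6|>|1| out[2]=36 → l++

l=6, r=7, next write slot=1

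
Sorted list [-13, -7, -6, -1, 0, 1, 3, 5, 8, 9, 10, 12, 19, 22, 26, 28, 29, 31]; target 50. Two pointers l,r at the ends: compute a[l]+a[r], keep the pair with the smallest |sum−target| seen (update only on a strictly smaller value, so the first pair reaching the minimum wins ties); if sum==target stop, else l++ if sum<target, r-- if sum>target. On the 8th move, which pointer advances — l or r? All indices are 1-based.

l

[1,18] -13+31=18 d=32 * → l++
[2,18] -7+31=24 d=26 * → l++
[3,18] -6+31=25 d=25 * → l++
[4,18] -1+31=30 d=20 * → l++
[5,18] 0+31=31 d=19 * → l++
[6,18] 1+31=32 d=18 * → l++
[7,18] 3+31=34 d=16 * → l++
[8,18] 5+31=36 d=14 * → l++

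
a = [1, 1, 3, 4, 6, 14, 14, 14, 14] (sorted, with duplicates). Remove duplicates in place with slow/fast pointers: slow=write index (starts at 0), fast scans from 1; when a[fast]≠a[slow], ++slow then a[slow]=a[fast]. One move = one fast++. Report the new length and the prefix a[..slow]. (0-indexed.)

slow=0 fast=1: a[fast]=1=a[slow] dup, fast++
slow=0 fast=2: a[fast]=3≠a[slow]=1 write a[1]=3, slow++,fast++
slow=1 fast=3: a[fast]=4≠a[slow]=3 write a[2]=4, slow++,fast++
slow=2 fast=4: a[fast]=6≠a[slow]=4 write a[3]=6, slow++,fast++
slow=3 fast=5: a[fast]=14≠a[slow]=6 write a[4]=14, slow++,fast++
slow=4 fast=6: a[fast]=14=a[slow] dup, fast++
slow=4 fast=7: a[fast]=14=a[slow] dup, fast++
slow=4 fast=8: a[fast]=14=a[slow] dup, fast++

length 5; prefix = [1, 3, 4, 6, 14]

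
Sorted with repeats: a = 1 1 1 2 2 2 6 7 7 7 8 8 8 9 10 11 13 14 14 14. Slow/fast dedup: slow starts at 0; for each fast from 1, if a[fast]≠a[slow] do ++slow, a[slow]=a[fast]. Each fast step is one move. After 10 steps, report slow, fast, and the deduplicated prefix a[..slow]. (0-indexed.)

slow=4, fast=11, prefix=[1, 2, 6, 7, 8]

(s=0,f=1) a[fast]=1=a[slow] dup → fast++
(s=0,f=2) a[fast]=1=a[slow] dup → fast++
(s=0,f=3) a[fast]=2≠a[slow]=1 write a[1]=2 → slow++,fast++
(s=1,f=4) a[fast]=2=a[slow] dup → fast++
(s=1,f=5) a[fast]=2=a[slow] dup → fast++
(s=1,f=6) a[fast]=6≠a[slow]=2 write a[2]=6 → slow++,fast++
(s=2,f=7) a[fast]=7≠a[slow]=6 write a[3]=7 → slow++,fast++
(s=3,f=8) a[fast]=7=a[slow] dup → fast++
(s=3,f=9) a[fast]=7=a[slow] dup → fast++
(s=3,f=10) a[fast]=8≠a[slow]=7 write a[4]=8 → slow++,fast++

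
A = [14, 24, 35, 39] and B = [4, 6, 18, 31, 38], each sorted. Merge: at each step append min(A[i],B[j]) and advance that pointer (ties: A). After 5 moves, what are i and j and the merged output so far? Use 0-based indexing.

i=2, j=3, merged so far=[4, 6, 14, 18, 24]

i=0 j=0: A[i]=14>B[j]=4 take 4, j++
i=0 j=1: A[i]=14>B[j]=6 take 6, j++
i=0 j=2: A[i]=14<=B[j]=18 take 14, i++
i=1 j=2: A[i]=24>B[j]=18 take 18, j++
i=1 j=3: A[i]=24<=B[j]=31 take 24, i++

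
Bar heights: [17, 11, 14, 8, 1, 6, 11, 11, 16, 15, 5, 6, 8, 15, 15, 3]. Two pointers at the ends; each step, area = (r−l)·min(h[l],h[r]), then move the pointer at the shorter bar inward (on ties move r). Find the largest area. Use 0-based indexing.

[0,15] min(17,3)*15=45 best=45 * → r--
[0,14] min(17,15)*14=210 best=210 * → r--
[0,13] min(17,15)*13=195 best=210 → r--
[0,12] min(17,8)*12=96 best=210 → r--
[0,11] min(17,6)*11=66 best=210 → r--
[0,10] min(17,5)*10=50 best=210 → r--
[0,9] min(17,15)*9=135 best=210 → r--
[0,8] min(17,16)*8=128 best=210 → r--
[0,7] min(17,11)*7=77 best=210 → r--
[0,6] min(17,11)*6=66 best=210 → r--
[0,5] min(17,6)*5=30 best=210 → r--
[0,4] min(17,1)*4=4 best=210 → r--
[0,3] min(17,8)*3=24 best=210 → r--
[0,2] min(17,14)*2=28 best=210 → r--
[0,1] min(17,11)*1=11 best=210 → r--

max area = 210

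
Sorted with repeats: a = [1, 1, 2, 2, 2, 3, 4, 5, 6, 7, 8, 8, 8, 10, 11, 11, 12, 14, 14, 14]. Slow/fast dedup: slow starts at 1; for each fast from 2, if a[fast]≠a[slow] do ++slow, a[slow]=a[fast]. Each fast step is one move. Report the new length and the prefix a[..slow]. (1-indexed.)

length 12; prefix = [1, 2, 3, 4, 5, 6, 7, 8, 10, 11, 12, 14]

(s=1,f=2) a[fast]=1=a[slow] dup → fast++
(s=1,f=3) a[fast]=2≠a[slow]=1 write a[2]=2 → slow++,fast++
(s=2,f=4) a[fast]=2=a[slow] dup → fast++
(s=2,f=5) a[fast]=2=a[slow] dup → fast++
(s=2,f=6) a[fast]=3≠a[slow]=2 write a[3]=3 → slow++,fast++
(s=3,f=7) a[fast]=4≠a[slow]=3 write a[4]=4 → slow++,fast++
(s=4,f=8) a[fast]=5≠a[slow]=4 write a[5]=5 → slow++,fast++
(s=5,f=9) a[fast]=6≠a[slow]=5 write a[6]=6 → slow++,fast++
(s=6,f=10) a[fast]=7≠a[slow]=6 write a[7]=7 → slow++,fast++
(s=7,f=11) a[fast]=8≠a[slow]=7 write a[8]=8 → slow++,fast++
(s=8,f=12) a[fast]=8=a[slow] dup → fast++
(s=8,f=13) a[fast]=8=a[slow] dup → fast++
(s=8,f=14) a[fast]=10≠a[slow]=8 write a[9]=10 → slow++,fast++
(s=9,f=15) a[fast]=11≠a[slow]=10 write a[10]=11 → slow++,fast++
(s=10,f=16) a[fast]=11=a[slow] dup → fast++
(s=10,f=17) a[fast]=12≠a[slow]=11 write a[11]=12 → slow++,fast++
(s=11,f=18) a[fast]=14≠a[slow]=12 write a[12]=14 → slow++,fast++
(s=12,f=19) a[fast]=14=a[slow] dup → fast++
(s=12,f=20) a[fast]=14=a[slow] dup → fast++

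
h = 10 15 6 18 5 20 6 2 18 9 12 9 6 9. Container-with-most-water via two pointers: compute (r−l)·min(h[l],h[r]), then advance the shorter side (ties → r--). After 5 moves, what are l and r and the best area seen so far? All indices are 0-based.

l=0 r=13: min(10,9)*13=117 best=117 *, r--
l=0 r=12: min(10,6)*12=72 best=117, r--
l=0 r=11: min(10,9)*11=99 best=117, r--
l=0 r=10: min(10,12)*10=100 best=117, l++
l=1 r=10: min(15,12)*9=108 best=117, r--

l=1, r=9, best area=117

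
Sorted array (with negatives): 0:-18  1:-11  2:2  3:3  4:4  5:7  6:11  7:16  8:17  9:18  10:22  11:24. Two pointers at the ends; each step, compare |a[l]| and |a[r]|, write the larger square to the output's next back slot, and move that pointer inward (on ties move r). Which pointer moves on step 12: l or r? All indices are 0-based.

r

l=0 r=11: |-18|<=|24| out[11]=576, r--
l=0 r=10: |-18|<=|22| out[10]=484, r--
l=0 r=9: |-18|<=|18| out[9]=324, r--
l=0 r=8: |-18|>|17| out[8]=324, l++
l=1 r=8: |-11|<=|17| out[7]=289, r--
l=1 r=7: |-11|<=|16| out[6]=256, r--
l=1 r=6: |-11|<=|11| out[5]=121, r--
l=1 r=5: |-11|>|7| out[4]=121, l++
l=2 r=5: |2|<=|7| out[3]=49, r--
l=2 r=4: |2|<=|4| out[2]=16, r--
l=2 r=3: |2|<=|3| out[1]=9, r--
l=2 r=2: |2|<=|2| out[0]=4, r--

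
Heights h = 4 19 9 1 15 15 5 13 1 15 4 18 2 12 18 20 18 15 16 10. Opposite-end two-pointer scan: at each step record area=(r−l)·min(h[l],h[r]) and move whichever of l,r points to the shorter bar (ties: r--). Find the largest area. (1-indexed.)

max area = 272

l=1 r=20: min(4,10)*19=76 best=76 *, l++
l=2 r=20: min(19,10)*18=180 best=180 *, r--
l=2 r=19: min(19,16)*17=272 best=272 *, r--
l=2 r=18: min(19,15)*16=240 best=272, r--
l=2 r=17: min(19,18)*15=270 best=272, r--
l=2 r=16: min(19,20)*14=266 best=272, l++
l=3 r=16: min(9,20)*13=117 best=272, l++
l=4 r=16: min(1,20)*12=12 best=272, l++
l=5 r=16: min(15,20)*11=165 best=272, l++
l=6 r=16: min(15,20)*10=150 best=272, l++
l=7 r=16: min(5,20)*9=45 best=272, l++
l=8 r=16: min(13,20)*8=104 best=272, l++
l=9 r=16: min(1,20)*7=7 best=272, l++
l=10 r=16: min(15,20)*6=90 best=272, l++
l=11 r=16: min(4,20)*5=20 best=272, l++
l=12 r=16: min(18,20)*4=72 best=272, l++
l=13 r=16: min(2,20)*3=6 best=272, l++
l=14 r=16: min(12,20)*2=24 best=272, l++
l=15 r=16: min(18,20)*1=18 best=272, l++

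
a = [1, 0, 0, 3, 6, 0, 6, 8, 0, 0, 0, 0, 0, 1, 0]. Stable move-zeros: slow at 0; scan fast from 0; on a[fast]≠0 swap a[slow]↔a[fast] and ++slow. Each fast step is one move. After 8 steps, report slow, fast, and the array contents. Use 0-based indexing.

(s=0,f=0) a[fast]=1≠0 swap→a[0]=1 → slow++,fast++
(s=1,f=1) a[fast]=0 → fast++
(s=1,f=2) a[fast]=0 → fast++
(s=1,f=3) a[fast]=3≠0 swap→a[1]=3 → slow++,fast++
(s=2,f=4) a[fast]=6≠0 swap→a[2]=6 → slow++,fast++
(s=3,f=5) a[fast]=0 → fast++
(s=3,f=6) a[fast]=6≠0 swap→a[3]=6 → slow++,fast++
(s=4,f=7) a[fast]=8≠0 swap→a[4]=8 → slow++,fast++

slow=5, fast=8, a=[1, 3, 6, 6, 8, 0, 0, 0, 0, 0, 0, 0, 0, 1, 0]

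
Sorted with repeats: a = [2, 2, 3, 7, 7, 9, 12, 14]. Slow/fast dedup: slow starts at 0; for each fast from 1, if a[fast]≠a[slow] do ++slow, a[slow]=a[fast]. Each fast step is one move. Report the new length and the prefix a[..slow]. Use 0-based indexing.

length 6; prefix = [2, 3, 7, 9, 12, 14]

slow=0 fast=1: a[fast]=2=a[slow] dup, fast++
slow=0 fast=2: a[fast]=3≠a[slow]=2 write a[1]=3, slow++,fast++
slow=1 fast=3: a[fast]=7≠a[slow]=3 write a[2]=7, slow++,fast++
slow=2 fast=4: a[fast]=7=a[slow] dup, fast++
slow=2 fast=5: a[fast]=9≠a[slow]=7 write a[3]=9, slow++,fast++
slow=3 fast=6: a[fast]=12≠a[slow]=9 write a[4]=12, slow++,fast++
slow=4 fast=7: a[fast]=14≠a[slow]=12 write a[5]=14, slow++,fast++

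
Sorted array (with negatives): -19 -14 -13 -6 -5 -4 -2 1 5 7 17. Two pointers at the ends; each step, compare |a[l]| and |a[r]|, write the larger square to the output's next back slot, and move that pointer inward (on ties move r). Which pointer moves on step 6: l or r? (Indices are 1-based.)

[1,11] |-19|>|17| out[11]=361 → l++
[2,11] |-14|<=|17| out[10]=289 → r--
[2,10] |-14|>|7| out[9]=196 → l++
[3,10] |-13|>|7| out[8]=169 → l++
[4,10] |-6|<=|7| out[7]=49 → r--
[4,9] |-6|>|5| out[6]=36 → l++

l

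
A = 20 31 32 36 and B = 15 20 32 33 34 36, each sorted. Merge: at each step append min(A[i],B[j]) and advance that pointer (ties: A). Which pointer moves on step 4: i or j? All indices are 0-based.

i

[i=0,j=0] A[i]=20>B[j]=15 take 15 → j++
[i=0,j=1] A[i]=20<=B[j]=20 take 20 → i++
[i=1,j=1] A[i]=31>B[j]=20 take 20 → j++
[i=1,j=2] A[i]=31<=B[j]=32 take 31 → i++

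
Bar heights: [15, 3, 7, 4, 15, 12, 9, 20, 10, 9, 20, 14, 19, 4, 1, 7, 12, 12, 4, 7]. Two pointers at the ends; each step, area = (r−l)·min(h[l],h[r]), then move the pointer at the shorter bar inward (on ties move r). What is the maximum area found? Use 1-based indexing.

max area = 204

[1,20] min(15,7)*19=133 best=133 * → r--
[1,19] min(15,4)*18=72 best=133 → r--
[1,18] min(15,12)*17=204 best=204 * → r--
[1,17] min(15,12)*16=192 best=204 → r--
[1,16] min(15,7)*15=105 best=204 → r--
[1,15] min(15,1)*14=14 best=204 → r--
[1,14] min(15,4)*13=52 best=204 → r--
[1,13] min(15,19)*12=180 best=204 → l++
[2,13] min(3,19)*11=33 best=204 → l++
[3,13] min(7,19)*10=70 best=204 → l++
[4,13] min(4,19)*9=36 best=204 → l++
[5,13] min(15,19)*8=120 best=204 → l++
[6,13] min(12,19)*7=84 best=204 → l++
[7,13] min(9,19)*6=54 best=204 → l++
[8,13] min(20,19)*5=95 best=204 → r--
[8,12] min(20,14)*4=56 best=204 → r--
[8,11] min(20,20)*3=60 best=204 → r--
[8,10] min(20,9)*2=18 best=204 → r--
[8,9] min(20,10)*1=10 best=204 → r--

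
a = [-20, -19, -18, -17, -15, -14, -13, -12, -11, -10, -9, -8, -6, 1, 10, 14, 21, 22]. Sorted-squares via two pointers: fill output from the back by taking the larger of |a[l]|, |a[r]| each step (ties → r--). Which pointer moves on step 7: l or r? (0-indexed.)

[0,17] |-20|<=|22| out[17]=484 → r--
[0,16] |-20|<=|21| out[16]=441 → r--
[0,15] |-20|>|14| out[15]=400 → l++
[1,15] |-19|>|14| out[14]=361 → l++
[2,15] |-18|>|14| out[13]=324 → l++
[3,15] |-17|>|14| out[12]=289 → l++
[4,15] |-15|>|14| out[11]=225 → l++

l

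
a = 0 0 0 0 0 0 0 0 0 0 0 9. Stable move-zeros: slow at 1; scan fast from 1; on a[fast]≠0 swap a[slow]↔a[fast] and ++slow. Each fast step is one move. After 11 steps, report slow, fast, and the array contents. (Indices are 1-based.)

slow=1, fast=12, a=[0, 0, 0, 0, 0, 0, 0, 0, 0, 0, 0, 9]

slow=1 fast=1: a[fast]=0, fast++
slow=1 fast=2: a[fast]=0, fast++
slow=1 fast=3: a[fast]=0, fast++
slow=1 fast=4: a[fast]=0, fast++
slow=1 fast=5: a[fast]=0, fast++
slow=1 fast=6: a[fast]=0, fast++
slow=1 fast=7: a[fast]=0, fast++
slow=1 fast=8: a[fast]=0, fast++
slow=1 fast=9: a[fast]=0, fast++
slow=1 fast=10: a[fast]=0, fast++
slow=1 fast=11: a[fast]=0, fast++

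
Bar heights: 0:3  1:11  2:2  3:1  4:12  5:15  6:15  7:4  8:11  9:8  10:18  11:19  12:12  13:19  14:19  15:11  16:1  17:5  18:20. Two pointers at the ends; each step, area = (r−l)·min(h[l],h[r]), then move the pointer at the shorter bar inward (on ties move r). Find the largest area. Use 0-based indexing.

max area = 195

l=0 r=18: min(3,20)*18=54 best=54 *, l++
l=1 r=18: min(11,20)*17=187 best=187 *, l++
l=2 r=18: min(2,20)*16=32 best=187, l++
l=3 r=18: min(1,20)*15=15 best=187, l++
l=4 r=18: min(12,20)*14=168 best=187, l++
l=5 r=18: min(15,20)*13=195 best=195 *, l++
l=6 r=18: min(15,20)*12=180 best=195, l++
l=7 r=18: min(4,20)*11=44 best=195, l++
l=8 r=18: min(11,20)*10=110 best=195, l++
l=9 r=18: min(8,20)*9=72 best=195, l++
l=10 r=18: min(18,20)*8=144 best=195, l++
l=11 r=18: min(19,20)*7=133 best=195, l++
l=12 r=18: min(12,20)*6=72 best=195, l++
l=13 r=18: min(19,20)*5=95 best=195, l++
l=14 r=18: min(19,20)*4=76 best=195, l++
l=15 r=18: min(11,20)*3=33 best=195, l++
l=16 r=18: min(1,20)*2=2 best=195, l++
l=17 r=18: min(5,20)*1=5 best=195, l++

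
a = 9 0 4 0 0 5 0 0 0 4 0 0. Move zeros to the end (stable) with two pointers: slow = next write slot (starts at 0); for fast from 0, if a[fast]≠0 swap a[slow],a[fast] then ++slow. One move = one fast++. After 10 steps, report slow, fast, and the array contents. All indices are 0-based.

(s=0,f=0) a[fast]=9≠0 swap→a[0]=9 → slow++,fast++
(s=1,f=1) a[fast]=0 → fast++
(s=1,f=2) a[fast]=4≠0 swap→a[1]=4 → slow++,fast++
(s=2,f=3) a[fast]=0 → fast++
(s=2,f=4) a[fast]=0 → fast++
(s=2,f=5) a[fast]=5≠0 swap→a[2]=5 → slow++,fast++
(s=3,f=6) a[fast]=0 → fast++
(s=3,f=7) a[fast]=0 → fast++
(s=3,f=8) a[fast]=0 → fast++
(s=3,f=9) a[fast]=4≠0 swap→a[3]=4 → slow++,fast++

slow=4, fast=10, a=[9, 4, 5, 4, 0, 0, 0, 0, 0, 0, 0, 0]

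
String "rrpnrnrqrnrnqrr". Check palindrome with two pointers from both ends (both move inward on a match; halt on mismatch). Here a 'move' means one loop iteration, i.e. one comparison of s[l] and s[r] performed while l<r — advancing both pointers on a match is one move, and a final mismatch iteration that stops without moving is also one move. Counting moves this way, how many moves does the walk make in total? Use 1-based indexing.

l=1 r=15: 'r'=='r', l++,r--
l=2 r=14: 'r'=='r', l++,r--
l=3 r=13: 'p'!='q', stop

3 moves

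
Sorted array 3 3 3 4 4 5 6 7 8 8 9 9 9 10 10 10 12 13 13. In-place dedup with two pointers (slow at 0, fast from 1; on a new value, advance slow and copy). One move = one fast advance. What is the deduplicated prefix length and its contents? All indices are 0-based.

length 10; prefix = [3, 4, 5, 6, 7, 8, 9, 10, 12, 13]

slow=0 fast=1: a[fast]=3=a[slow] dup, fast++
slow=0 fast=2: a[fast]=3=a[slow] dup, fast++
slow=0 fast=3: a[fast]=4≠a[slow]=3 write a[1]=4, slow++,fast++
slow=1 fast=4: a[fast]=4=a[slow] dup, fast++
slow=1 fast=5: a[fast]=5≠a[slow]=4 write a[2]=5, slow++,fast++
slow=2 fast=6: a[fast]=6≠a[slow]=5 write a[3]=6, slow++,fast++
slow=3 fast=7: a[fast]=7≠a[slow]=6 write a[4]=7, slow++,fast++
slow=4 fast=8: a[fast]=8≠a[slow]=7 write a[5]=8, slow++,fast++
slow=5 fast=9: a[fast]=8=a[slow] dup, fast++
slow=5 fast=10: a[fast]=9≠a[slow]=8 write a[6]=9, slow++,fast++
slow=6 fast=11: a[fast]=9=a[slow] dup, fast++
slow=6 fast=12: a[fast]=9=a[slow] dup, fast++
slow=6 fast=13: a[fast]=10≠a[slow]=9 write a[7]=10, slow++,fast++
slow=7 fast=14: a[fast]=10=a[slow] dup, fast++
slow=7 fast=15: a[fast]=10=a[slow] dup, fast++
slow=7 fast=16: a[fast]=12≠a[slow]=10 write a[8]=12, slow++,fast++
slow=8 fast=17: a[fast]=13≠a[slow]=12 write a[9]=13, slow++,fast++
slow=9 fast=18: a[fast]=13=a[slow] dup, fast++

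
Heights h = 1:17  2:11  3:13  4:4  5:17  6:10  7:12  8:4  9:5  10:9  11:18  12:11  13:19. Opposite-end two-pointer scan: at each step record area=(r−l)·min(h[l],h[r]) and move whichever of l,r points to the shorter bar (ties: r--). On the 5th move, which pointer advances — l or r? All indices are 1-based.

l=1 r=13: min(17,19)*12=204 best=204 *, l++
l=2 r=13: min(11,19)*11=121 best=204, l++
l=3 r=13: min(13,19)*10=130 best=204, l++
l=4 r=13: min(4,19)*9=36 best=204, l++
l=5 r=13: min(17,19)*8=136 best=204, l++

l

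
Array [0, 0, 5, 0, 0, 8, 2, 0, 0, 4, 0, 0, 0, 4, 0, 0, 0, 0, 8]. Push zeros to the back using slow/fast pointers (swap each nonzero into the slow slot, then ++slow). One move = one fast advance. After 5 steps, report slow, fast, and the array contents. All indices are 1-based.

slow=2, fast=6, a=[5, 0, 0, 0, 0, 8, 2, 0, 0, 4, 0, 0, 0, 4, 0, 0, 0, 0, 8]

slow=1 fast=1: a[fast]=0, fast++
slow=1 fast=2: a[fast]=0, fast++
slow=1 fast=3: a[fast]=5≠0 swap→a[1]=5, slow++,fast++
slow=2 fast=4: a[fast]=0, fast++
slow=2 fast=5: a[fast]=0, fast++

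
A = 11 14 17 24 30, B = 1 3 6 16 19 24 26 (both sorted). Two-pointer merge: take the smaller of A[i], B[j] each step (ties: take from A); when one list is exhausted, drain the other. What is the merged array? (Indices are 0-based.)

i=0 j=0: A[i]=11>B[j]=1 take 1, j++
i=0 j=1: A[i]=11>B[j]=3 take 3, j++
i=0 j=2: A[i]=11>B[j]=6 take 6, j++
i=0 j=3: A[i]=11<=B[j]=16 take 11, i++
i=1 j=3: A[i]=14<=B[j]=16 take 14, i++
i=2 j=3: A[i]=17>B[j]=16 take 16, j++
i=2 j=4: A[i]=17<=B[j]=19 take 17, i++
i=3 j=4: A[i]=24>B[j]=19 take 19, j++
i=3 j=5: A[i]=24<=B[j]=24 take 24, i++
i=4 j=5: A[i]=30>B[j]=24 take 24, j++
i=4 j=6: A[i]=30>B[j]=26 take 26, j++
i=4 j=7: B done, take A[i]=30, i++

[1, 3, 6, 11, 14, 16, 17, 19, 24, 24, 26, 30]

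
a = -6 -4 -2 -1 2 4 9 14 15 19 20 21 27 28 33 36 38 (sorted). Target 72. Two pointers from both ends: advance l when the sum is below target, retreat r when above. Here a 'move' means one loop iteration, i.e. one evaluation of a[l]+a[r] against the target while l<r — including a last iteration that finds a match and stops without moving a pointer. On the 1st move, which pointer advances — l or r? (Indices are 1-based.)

l

l=1 r=17: -6+38=32 <72, l++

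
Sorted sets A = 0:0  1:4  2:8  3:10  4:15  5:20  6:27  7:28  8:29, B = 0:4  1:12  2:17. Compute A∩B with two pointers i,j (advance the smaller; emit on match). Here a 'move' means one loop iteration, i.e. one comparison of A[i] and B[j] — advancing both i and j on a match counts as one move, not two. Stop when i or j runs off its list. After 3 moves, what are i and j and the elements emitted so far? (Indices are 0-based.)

i=3, j=1, emitted=[4]

[i=0,j=0] 0<4 → i++
[i=1,j=0] 4==4 emit → i++,j++
[i=2,j=1] 8<12 → i++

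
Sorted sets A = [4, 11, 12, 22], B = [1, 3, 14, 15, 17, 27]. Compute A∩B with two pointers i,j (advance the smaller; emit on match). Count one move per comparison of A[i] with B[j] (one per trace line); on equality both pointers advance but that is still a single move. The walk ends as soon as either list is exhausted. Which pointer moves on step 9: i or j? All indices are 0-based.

i

[i=0,j=0] 4>1 → j++
[i=0,j=1] 4>3 → j++
[i=0,j=2] 4<14 → i++
[i=1,j=2] 11<14 → i++
[i=2,j=2] 12<14 → i++
[i=3,j=2] 22>14 → j++
[i=3,j=3] 22>15 → j++
[i=3,j=4] 22>17 → j++
[i=3,j=5] 22<27 → i++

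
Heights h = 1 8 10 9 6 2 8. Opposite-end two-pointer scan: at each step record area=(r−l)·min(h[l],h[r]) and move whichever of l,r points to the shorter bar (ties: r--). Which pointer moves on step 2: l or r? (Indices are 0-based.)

[0,6] min(1,8)*6=6 best=6 * → l++
[1,6] min(8,8)*5=40 best=40 * → r--

r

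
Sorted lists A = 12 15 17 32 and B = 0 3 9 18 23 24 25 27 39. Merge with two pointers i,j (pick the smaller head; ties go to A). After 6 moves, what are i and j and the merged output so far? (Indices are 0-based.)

i=0 j=0: A[i]=12>B[j]=0 take 0, j++
i=0 j=1: A[i]=12>B[j]=3 take 3, j++
i=0 j=2: A[i]=12>B[j]=9 take 9, j++
i=0 j=3: A[i]=12<=B[j]=18 take 12, i++
i=1 j=3: A[i]=15<=B[j]=18 take 15, i++
i=2 j=3: A[i]=17<=B[j]=18 take 17, i++

i=3, j=3, merged so far=[0, 3, 9, 12, 15, 17]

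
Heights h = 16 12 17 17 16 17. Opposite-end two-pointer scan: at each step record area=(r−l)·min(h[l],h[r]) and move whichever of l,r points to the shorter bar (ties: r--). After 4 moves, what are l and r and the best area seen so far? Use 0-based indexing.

l=0 r=5: min(16,17)*5=80 best=80 *, l++
l=1 r=5: min(12,17)*4=48 best=80, l++
l=2 r=5: min(17,17)*3=51 best=80, r--
l=2 r=4: min(17,16)*2=32 best=80, r--

l=2, r=3, best area=80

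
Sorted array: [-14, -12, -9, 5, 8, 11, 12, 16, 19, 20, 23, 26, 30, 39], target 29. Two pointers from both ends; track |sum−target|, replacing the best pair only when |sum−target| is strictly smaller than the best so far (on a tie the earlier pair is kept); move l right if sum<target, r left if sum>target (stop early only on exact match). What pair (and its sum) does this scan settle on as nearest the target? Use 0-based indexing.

pair (-9, 39) with sum 30 (|Δ|=1)

l=0 r=13: -14+39=25 d=4 *, l++
l=1 r=13: -12+39=27 d=2 *, l++
l=2 r=13: -9+39=30 d=1 *, r--
l=2 r=12: -9+30=21 d=8, l++
l=3 r=12: 5+30=35 d=6, r--
l=3 r=11: 5+26=31 d=2, r--
l=3 r=10: 5+23=28 d=1, l++
l=4 r=10: 8+23=31 d=2, r--
l=4 r=9: 8+20=28 d=1, l++
l=5 r=9: 11+20=31 d=2, r--
l=5 r=8: 11+19=30 d=1, r--
l=5 r=7: 11+16=27 d=2, l++
l=6 r=7: 12+16=28 d=1, l++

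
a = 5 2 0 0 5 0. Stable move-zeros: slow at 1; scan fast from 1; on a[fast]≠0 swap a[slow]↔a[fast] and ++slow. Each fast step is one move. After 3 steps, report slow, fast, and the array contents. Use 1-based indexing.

(s=1,f=1) a[fast]=5≠0 swap→a[1]=5 → slow++,fast++
(s=2,f=2) a[fast]=2≠0 swap→a[2]=2 → slow++,fast++
(s=3,f=3) a[fast]=0 → fast++

slow=3, fast=4, a=[5, 2, 0, 0, 5, 0]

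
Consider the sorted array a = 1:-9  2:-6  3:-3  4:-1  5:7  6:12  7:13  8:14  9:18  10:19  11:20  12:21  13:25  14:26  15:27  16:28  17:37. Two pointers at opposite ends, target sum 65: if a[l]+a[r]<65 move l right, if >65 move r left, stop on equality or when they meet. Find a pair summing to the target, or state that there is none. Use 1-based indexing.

l=1 r=17: -9+37=28 <65, l++
l=2 r=17: -6+37=31 <65, l++
l=3 r=17: -3+37=34 <65, l++
l=4 r=17: -1+37=36 <65, l++
l=5 r=17: 7+37=44 <65, l++
l=6 r=17: 12+37=49 <65, l++
l=7 r=17: 13+37=50 <65, l++
l=8 r=17: 14+37=51 <65, l++
l=9 r=17: 18+37=55 <65, l++
l=10 r=17: 19+37=56 <65, l++
l=11 r=17: 20+37=57 <65, l++
l=12 r=17: 21+37=58 <65, l++
l=13 r=17: 25+37=62 <65, l++
l=14 r=17: 26+37=63 <65, l++
l=15 r=17: 27+37=64 <65, l++
l=16 r=17: 28+37=65, found

(28, 37)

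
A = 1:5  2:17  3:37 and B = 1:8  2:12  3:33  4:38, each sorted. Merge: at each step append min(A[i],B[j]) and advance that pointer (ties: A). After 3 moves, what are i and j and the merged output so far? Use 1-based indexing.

[i=1,j=1] A[i]=5<=B[j]=8 take 5 → i++
[i=2,j=1] A[i]=17>B[j]=8 take 8 → j++
[i=2,j=2] A[i]=17>B[j]=12 take 12 → j++

i=2, j=3, merged so far=[5, 8, 12]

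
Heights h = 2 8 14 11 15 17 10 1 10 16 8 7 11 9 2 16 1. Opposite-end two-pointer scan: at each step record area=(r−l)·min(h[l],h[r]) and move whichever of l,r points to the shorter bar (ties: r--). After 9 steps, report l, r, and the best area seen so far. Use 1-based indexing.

l=6, r=13, best area=182

l=1 r=17: min(2,1)*16=16 best=16 *, r--
l=1 r=16: min(2,16)*15=30 best=30 *, l++
l=2 r=16: min(8,16)*14=112 best=112 *, l++
l=3 r=16: min(14,16)*13=182 best=182 *, l++
l=4 r=16: min(11,16)*12=132 best=182, l++
l=5 r=16: min(15,16)*11=165 best=182, l++
l=6 r=16: min(17,16)*10=160 best=182, r--
l=6 r=15: min(17,2)*9=18 best=182, r--
l=6 r=14: min(17,9)*8=72 best=182, r--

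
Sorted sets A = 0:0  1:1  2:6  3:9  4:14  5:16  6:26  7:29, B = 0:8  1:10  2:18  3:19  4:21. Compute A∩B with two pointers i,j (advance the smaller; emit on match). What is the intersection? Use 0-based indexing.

i=0 j=0: 0<8, i++
i=1 j=0: 1<8, i++
i=2 j=0: 6<8, i++
i=3 j=0: 9>8, j++
i=3 j=1: 9<10, i++
i=4 j=1: 14>10, j++
i=4 j=2: 14<18, i++
i=5 j=2: 16<18, i++
i=6 j=2: 26>18, j++
i=6 j=3: 26>19, j++
i=6 j=4: 26>21, j++

intersection = []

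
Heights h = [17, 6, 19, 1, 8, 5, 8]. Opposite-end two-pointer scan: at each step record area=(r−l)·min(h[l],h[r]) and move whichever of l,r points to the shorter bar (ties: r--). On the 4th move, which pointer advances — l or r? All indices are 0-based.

r

[0,6] min(17,8)*6=48 best=48 * → r--
[0,5] min(17,5)*5=25 best=48 → r--
[0,4] min(17,8)*4=32 best=48 → r--
[0,3] min(17,1)*3=3 best=48 → r--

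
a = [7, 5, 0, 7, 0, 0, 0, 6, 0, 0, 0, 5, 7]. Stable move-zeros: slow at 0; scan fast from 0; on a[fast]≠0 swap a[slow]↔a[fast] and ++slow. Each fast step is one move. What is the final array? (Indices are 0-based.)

slow=0 fast=0: a[fast]=7≠0 swap→a[0]=7, slow++,fast++
slow=1 fast=1: a[fast]=5≠0 swap→a[1]=5, slow++,fast++
slow=2 fast=2: a[fast]=0, fast++
slow=2 fast=3: a[fast]=7≠0 swap→a[2]=7, slow++,fast++
slow=3 fast=4: a[fast]=0, fast++
slow=3 fast=5: a[fast]=0, fast++
slow=3 fast=6: a[fast]=0, fast++
slow=3 fast=7: a[fast]=6≠0 swap→a[3]=6, slow++,fast++
slow=4 fast=8: a[fast]=0, fast++
slow=4 fast=9: a[fast]=0, fast++
slow=4 fast=10: a[fast]=0, fast++
slow=4 fast=11: a[fast]=5≠0 swap→a[4]=5, slow++,fast++
slow=5 fast=12: a[fast]=7≠0 swap→a[5]=7, slow++,fast++

[7, 5, 7, 6, 5, 7, 0, 0, 0, 0, 0, 0, 0]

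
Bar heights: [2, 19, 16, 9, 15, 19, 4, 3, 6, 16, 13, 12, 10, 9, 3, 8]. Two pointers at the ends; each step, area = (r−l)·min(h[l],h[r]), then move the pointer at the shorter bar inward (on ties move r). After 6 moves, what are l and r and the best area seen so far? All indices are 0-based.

[0,15] min(2,8)*15=30 best=30 * → l++
[1,15] min(19,8)*14=112 best=112 * → r--
[1,14] min(19,3)*13=39 best=112 → r--
[1,13] min(19,9)*12=108 best=112 → r--
[1,12] min(19,10)*11=110 best=112 → r--
[1,11] min(19,12)*10=120 best=120 * → r--

l=1, r=10, best area=120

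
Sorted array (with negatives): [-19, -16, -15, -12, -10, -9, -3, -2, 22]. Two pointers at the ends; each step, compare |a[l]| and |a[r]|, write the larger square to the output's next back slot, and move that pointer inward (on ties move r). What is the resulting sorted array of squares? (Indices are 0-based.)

[4, 9, 81, 100, 144, 225, 256, 361, 484]

[0,8] |-19|<=|22| out[8]=484 → r--
[0,7] |-19|>|-2| out[7]=361 → l++
[1,7] |-16|>|-2| out[6]=256 → l++
[2,7] |-15|>|-2| out[5]=225 → l++
[3,7] |-12|>|-2| out[4]=144 → l++
[4,7] |-10|>|-2| out[3]=100 → l++
[5,7] |-9|>|-2| out[2]=81 → l++
[6,7] |-3|>|-2| out[1]=9 → l++
[7,7] |-2|<=|-2| out[0]=4 → r--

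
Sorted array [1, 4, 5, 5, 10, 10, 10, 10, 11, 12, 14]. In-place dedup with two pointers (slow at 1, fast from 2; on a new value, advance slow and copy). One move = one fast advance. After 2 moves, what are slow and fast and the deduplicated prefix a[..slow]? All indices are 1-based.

slow=3, fast=4, prefix=[1, 4, 5]

(s=1,f=2) a[fast]=4≠a[slow]=1 write a[2]=4 → slow++,fast++
(s=2,f=3) a[fast]=5≠a[slow]=4 write a[3]=5 → slow++,fast++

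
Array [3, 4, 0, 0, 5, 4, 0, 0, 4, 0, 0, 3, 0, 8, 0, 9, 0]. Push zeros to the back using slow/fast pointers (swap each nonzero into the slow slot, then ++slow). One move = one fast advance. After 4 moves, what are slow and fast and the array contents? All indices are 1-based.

slow=3, fast=5, a=[3, 4, 0, 0, 5, 4, 0, 0, 4, 0, 0, 3, 0, 8, 0, 9, 0]

slow=1 fast=1: a[fast]=3≠0 swap→a[1]=3, slow++,fast++
slow=2 fast=2: a[fast]=4≠0 swap→a[2]=4, slow++,fast++
slow=3 fast=3: a[fast]=0, fast++
slow=3 fast=4: a[fast]=0, fast++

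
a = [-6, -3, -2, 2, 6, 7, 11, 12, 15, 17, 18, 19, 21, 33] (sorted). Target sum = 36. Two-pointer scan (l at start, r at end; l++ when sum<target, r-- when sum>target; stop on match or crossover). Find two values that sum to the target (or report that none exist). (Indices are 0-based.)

l=0 r=13: -6+33=27 <36, l++
l=1 r=13: -3+33=30 <36, l++
l=2 r=13: -2+33=31 <36, l++
l=3 r=13: 2+33=35 <36, l++
l=4 r=13: 6+33=39 >36, r--
l=4 r=12: 6+21=27 <36, l++
l=5 r=12: 7+21=28 <36, l++
l=6 r=12: 11+21=32 <36, l++
l=7 r=12: 12+21=33 <36, l++
l=8 r=12: 15+21=36, found

(15, 21)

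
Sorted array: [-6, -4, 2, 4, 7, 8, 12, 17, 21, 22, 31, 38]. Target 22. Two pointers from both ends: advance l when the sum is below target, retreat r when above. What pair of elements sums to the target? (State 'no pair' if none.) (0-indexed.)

no pair

l=0 r=11: -6+38=32 >22, r--
l=0 r=10: -6+31=25 >22, r--
l=0 r=9: -6+22=16 <22, l++
l=1 r=9: -4+22=18 <22, l++
l=2 r=9: 2+22=24 >22, r--
l=2 r=8: 2+21=23 >22, r--
l=2 r=7: 2+17=19 <22, l++
l=3 r=7: 4+17=21 <22, l++
l=4 r=7: 7+17=24 >22, r--
l=4 r=6: 7+12=19 <22, l++
l=5 r=6: 8+12=20 <22, l++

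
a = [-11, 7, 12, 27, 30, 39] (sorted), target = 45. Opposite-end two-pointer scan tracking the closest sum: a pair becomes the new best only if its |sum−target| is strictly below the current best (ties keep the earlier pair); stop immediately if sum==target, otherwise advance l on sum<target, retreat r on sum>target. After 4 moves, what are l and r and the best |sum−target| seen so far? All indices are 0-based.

l=3, r=4, best |Δ|=1

[0,5] -11+39=28 d=17 * → l++
[1,5] 7+39=46 d=1 * → r--
[1,4] 7+30=37 d=8 → l++
[2,4] 12+30=42 d=3 → l++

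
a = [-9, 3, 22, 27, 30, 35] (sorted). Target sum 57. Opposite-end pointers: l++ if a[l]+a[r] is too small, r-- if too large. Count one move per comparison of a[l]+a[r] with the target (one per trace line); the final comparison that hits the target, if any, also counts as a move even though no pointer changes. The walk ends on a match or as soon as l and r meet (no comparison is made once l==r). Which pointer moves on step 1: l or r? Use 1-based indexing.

l

l=1 r=6: -9+35=26 <57, l++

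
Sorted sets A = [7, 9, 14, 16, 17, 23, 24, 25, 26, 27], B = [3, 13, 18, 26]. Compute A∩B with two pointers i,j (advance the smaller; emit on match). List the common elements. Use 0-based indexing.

intersection = [26]

i=0 j=0: 7>3, j++
i=0 j=1: 7<13, i++
i=1 j=1: 9<13, i++
i=2 j=1: 14>13, j++
i=2 j=2: 14<18, i++
i=3 j=2: 16<18, i++
i=4 j=2: 17<18, i++
i=5 j=2: 23>18, j++
i=5 j=3: 23<26, i++
i=6 j=3: 24<26, i++
i=7 j=3: 25<26, i++
i=8 j=3: 26==26 emit, i++,j++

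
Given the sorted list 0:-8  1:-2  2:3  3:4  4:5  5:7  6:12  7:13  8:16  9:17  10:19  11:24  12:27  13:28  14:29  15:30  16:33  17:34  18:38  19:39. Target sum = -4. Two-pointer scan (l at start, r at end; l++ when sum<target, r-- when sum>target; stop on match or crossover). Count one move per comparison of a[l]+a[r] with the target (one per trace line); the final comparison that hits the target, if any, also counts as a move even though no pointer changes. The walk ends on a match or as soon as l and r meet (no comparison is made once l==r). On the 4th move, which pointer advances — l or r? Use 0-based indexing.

r

l=0 r=19: -8+39=31 >-4, r--
l=0 r=18: -8+38=30 >-4, r--
l=0 r=17: -8+34=26 >-4, r--
l=0 r=16: -8+33=25 >-4, r--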